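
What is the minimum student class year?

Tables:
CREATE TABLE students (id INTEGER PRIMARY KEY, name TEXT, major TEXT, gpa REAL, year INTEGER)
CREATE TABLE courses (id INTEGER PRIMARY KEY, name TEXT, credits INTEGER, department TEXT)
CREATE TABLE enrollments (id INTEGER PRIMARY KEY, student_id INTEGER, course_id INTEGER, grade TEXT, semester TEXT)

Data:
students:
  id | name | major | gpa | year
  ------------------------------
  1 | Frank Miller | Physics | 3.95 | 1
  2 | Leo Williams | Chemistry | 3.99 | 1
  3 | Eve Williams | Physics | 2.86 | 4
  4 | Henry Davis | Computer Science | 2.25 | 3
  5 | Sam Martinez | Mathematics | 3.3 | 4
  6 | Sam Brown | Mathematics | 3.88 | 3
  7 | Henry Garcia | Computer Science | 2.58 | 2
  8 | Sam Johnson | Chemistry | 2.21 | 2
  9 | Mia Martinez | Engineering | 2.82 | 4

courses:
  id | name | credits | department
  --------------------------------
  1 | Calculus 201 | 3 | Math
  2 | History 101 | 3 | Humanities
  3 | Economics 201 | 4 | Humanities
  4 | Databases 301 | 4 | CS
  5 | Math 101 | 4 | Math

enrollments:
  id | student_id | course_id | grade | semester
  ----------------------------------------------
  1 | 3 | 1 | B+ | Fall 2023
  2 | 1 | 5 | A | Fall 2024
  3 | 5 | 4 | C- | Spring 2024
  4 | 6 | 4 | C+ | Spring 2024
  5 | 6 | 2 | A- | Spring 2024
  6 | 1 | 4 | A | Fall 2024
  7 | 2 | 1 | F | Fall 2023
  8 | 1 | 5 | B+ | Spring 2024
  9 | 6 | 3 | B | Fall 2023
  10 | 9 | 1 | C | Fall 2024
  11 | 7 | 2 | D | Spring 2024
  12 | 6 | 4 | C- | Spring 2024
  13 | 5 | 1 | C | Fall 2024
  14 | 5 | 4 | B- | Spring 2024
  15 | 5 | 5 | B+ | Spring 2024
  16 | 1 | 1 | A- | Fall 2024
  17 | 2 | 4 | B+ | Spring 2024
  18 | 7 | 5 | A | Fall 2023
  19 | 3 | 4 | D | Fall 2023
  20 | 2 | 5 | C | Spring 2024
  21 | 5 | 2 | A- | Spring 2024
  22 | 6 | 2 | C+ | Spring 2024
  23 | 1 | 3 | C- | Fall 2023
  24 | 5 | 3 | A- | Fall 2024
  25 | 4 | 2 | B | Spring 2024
SELECT MIN(year) FROM students

Execution result:
1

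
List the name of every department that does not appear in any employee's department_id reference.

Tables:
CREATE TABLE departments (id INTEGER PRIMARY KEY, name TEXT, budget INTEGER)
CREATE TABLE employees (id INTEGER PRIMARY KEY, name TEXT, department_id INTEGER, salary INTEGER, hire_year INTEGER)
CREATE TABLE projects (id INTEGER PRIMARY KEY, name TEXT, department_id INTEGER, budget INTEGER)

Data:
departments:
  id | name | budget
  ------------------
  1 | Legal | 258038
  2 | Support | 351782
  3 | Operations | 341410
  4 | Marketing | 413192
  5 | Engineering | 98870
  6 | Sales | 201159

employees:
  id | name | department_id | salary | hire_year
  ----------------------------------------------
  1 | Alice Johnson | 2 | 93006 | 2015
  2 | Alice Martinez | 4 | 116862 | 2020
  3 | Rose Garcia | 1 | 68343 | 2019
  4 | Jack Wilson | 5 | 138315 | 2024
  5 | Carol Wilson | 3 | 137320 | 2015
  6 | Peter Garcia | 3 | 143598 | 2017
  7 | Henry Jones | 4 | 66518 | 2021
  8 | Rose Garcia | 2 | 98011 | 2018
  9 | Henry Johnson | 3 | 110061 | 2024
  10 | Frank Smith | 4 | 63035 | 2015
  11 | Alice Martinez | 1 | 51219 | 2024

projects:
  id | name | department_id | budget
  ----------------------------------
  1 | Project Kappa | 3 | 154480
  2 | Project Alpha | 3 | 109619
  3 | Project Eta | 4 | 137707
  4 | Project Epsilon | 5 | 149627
SELECT p.name FROM departments p LEFT JOIN employees c ON c.department_id = p.id WHERE c.id IS NULL

Execution result:
Sales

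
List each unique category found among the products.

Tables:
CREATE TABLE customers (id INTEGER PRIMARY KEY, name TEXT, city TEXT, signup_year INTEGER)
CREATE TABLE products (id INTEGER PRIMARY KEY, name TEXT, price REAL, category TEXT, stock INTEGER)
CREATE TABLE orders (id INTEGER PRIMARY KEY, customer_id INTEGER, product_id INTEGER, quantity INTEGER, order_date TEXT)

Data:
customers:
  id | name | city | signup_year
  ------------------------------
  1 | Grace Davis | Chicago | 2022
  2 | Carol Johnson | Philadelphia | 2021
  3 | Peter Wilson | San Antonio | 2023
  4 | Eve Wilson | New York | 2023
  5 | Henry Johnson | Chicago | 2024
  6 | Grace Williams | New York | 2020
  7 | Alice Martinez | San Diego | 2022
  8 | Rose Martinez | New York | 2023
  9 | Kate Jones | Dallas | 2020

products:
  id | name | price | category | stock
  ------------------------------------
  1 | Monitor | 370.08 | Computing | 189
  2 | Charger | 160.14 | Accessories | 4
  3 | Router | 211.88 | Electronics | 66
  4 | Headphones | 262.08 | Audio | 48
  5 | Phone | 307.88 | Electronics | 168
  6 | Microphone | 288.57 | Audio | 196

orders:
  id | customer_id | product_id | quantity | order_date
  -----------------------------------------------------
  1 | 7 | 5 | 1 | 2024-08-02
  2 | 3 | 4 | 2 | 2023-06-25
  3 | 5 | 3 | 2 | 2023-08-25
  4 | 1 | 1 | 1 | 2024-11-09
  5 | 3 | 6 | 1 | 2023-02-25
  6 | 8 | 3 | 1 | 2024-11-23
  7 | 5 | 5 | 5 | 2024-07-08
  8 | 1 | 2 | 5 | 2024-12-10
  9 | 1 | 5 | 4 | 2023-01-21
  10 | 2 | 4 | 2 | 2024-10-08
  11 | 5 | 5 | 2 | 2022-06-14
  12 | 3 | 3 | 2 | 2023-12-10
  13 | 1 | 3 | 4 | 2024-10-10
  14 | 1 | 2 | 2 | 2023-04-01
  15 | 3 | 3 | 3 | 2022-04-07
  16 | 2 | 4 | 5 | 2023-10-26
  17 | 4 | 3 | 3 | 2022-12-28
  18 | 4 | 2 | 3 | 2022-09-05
SELECT DISTINCT category FROM products

Execution result:
category
Computing
Accessories
Electronics
Audio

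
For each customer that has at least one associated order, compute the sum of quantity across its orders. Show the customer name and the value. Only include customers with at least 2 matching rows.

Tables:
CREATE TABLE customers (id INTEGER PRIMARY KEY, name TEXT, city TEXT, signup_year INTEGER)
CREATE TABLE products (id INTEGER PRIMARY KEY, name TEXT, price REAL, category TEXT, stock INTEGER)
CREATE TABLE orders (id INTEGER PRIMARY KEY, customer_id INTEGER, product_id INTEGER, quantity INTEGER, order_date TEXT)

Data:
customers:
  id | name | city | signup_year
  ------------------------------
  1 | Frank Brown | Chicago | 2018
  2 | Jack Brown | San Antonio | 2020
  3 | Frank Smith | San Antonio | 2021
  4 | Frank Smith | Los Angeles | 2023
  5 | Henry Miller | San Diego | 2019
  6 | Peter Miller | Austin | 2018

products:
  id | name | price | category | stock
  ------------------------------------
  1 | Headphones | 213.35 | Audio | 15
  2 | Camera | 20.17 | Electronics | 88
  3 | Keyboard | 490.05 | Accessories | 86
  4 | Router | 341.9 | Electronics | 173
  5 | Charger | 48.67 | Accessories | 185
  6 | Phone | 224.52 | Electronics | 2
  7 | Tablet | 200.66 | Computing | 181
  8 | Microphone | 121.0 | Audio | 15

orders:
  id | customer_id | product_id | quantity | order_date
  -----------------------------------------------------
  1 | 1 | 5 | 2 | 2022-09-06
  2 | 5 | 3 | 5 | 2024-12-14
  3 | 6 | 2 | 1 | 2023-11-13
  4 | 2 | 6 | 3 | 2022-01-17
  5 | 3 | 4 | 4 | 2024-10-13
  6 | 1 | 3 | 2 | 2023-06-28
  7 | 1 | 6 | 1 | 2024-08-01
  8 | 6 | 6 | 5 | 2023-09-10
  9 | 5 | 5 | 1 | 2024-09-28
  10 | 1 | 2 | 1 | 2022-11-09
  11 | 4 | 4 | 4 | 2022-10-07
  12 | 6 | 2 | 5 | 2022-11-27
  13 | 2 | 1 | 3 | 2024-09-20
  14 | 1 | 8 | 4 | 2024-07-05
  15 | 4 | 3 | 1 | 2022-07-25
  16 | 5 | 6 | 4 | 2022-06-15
SELECT p.name, SUM(c.quantity) AS sum_quantity FROM orders c JOIN customers p ON c.customer_id = p.id GROUP BY p.id, p.name HAVING COUNT(*) >= 2

Execution result:
name | sum_quantity
Frank Brown | 10
Jack Brown | 6
Frank Smith | 5
Henry Miller | 10
Peter Miller | 11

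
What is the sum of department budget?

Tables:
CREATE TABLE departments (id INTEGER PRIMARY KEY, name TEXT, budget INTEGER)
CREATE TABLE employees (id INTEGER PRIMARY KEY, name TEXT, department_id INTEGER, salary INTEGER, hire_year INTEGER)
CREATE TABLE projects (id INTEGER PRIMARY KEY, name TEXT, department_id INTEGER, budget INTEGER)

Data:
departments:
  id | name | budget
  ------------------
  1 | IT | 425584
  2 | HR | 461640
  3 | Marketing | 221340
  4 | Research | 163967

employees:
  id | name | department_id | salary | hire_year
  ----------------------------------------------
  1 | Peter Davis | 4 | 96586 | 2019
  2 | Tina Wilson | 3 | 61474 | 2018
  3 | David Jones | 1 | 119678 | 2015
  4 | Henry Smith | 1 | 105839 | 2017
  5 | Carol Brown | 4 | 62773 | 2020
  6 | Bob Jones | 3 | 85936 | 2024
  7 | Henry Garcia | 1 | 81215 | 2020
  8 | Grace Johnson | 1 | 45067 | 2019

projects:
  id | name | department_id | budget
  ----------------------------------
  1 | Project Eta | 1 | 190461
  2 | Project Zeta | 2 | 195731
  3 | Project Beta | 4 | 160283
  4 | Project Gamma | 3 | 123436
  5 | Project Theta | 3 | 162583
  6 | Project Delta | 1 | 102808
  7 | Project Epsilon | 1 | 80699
SELECT SUM(budget) FROM departments

Execution result:
1272531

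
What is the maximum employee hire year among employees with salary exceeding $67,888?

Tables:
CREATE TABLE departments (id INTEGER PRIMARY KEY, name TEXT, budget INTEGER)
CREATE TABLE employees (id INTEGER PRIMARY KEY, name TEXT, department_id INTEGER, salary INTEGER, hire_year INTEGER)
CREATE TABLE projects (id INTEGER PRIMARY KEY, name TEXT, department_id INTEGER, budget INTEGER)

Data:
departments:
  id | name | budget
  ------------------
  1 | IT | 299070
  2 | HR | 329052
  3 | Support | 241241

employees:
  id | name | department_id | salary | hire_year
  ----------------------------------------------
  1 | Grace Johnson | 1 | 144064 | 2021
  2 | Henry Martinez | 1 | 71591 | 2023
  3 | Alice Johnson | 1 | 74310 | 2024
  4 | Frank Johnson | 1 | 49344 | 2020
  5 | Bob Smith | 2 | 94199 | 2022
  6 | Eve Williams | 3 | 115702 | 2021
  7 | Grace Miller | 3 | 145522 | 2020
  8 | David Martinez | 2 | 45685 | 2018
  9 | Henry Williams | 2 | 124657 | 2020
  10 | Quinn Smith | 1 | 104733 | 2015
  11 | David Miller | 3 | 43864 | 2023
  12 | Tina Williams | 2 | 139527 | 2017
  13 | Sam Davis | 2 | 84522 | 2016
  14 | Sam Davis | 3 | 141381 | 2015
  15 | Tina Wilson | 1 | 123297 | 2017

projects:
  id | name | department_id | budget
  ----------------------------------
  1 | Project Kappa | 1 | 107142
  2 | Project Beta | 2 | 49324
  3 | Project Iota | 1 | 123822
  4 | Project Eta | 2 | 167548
SELECT MAX(hire_year) FROM employees WHERE salary > 67888

Execution result:
2024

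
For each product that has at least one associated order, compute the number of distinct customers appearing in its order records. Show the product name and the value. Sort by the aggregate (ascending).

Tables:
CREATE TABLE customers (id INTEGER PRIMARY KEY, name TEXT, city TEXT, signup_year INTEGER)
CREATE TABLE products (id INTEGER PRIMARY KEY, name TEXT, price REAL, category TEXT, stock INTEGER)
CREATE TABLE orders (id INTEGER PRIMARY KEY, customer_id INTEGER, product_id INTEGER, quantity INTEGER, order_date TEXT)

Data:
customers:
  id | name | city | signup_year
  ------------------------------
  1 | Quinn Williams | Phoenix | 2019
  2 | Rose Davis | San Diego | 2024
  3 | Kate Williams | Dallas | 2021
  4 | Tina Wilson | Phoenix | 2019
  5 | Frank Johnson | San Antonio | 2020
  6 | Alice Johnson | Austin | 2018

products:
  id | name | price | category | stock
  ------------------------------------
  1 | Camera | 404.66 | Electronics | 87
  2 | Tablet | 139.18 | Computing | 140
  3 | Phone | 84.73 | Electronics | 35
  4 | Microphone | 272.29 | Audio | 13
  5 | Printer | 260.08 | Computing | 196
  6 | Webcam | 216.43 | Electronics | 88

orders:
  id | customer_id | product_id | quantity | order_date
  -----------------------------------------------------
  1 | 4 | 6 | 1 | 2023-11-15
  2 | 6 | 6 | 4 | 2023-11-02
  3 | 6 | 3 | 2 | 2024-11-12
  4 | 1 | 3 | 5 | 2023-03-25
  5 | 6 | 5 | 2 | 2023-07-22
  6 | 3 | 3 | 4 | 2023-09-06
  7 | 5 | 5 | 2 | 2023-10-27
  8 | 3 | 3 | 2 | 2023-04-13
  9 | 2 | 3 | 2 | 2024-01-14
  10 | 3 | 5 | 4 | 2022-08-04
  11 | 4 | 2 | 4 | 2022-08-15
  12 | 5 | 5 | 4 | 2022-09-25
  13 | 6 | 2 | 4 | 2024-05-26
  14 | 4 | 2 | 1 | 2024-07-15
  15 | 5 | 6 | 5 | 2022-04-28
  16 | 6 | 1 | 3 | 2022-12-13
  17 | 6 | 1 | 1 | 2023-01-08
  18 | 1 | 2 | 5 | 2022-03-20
SELECT p.name, COUNT(DISTINCT c.customer_id) AS distinct_customer_count FROM orders c JOIN products p ON c.product_id = p.id GROUP BY p.id, p.name ORDER BY distinct_customer_count ASC

Execution result:
name | distinct_customer_count
Camera | 1
Tablet | 3
Printer | 3
Webcam | 3
Phone | 4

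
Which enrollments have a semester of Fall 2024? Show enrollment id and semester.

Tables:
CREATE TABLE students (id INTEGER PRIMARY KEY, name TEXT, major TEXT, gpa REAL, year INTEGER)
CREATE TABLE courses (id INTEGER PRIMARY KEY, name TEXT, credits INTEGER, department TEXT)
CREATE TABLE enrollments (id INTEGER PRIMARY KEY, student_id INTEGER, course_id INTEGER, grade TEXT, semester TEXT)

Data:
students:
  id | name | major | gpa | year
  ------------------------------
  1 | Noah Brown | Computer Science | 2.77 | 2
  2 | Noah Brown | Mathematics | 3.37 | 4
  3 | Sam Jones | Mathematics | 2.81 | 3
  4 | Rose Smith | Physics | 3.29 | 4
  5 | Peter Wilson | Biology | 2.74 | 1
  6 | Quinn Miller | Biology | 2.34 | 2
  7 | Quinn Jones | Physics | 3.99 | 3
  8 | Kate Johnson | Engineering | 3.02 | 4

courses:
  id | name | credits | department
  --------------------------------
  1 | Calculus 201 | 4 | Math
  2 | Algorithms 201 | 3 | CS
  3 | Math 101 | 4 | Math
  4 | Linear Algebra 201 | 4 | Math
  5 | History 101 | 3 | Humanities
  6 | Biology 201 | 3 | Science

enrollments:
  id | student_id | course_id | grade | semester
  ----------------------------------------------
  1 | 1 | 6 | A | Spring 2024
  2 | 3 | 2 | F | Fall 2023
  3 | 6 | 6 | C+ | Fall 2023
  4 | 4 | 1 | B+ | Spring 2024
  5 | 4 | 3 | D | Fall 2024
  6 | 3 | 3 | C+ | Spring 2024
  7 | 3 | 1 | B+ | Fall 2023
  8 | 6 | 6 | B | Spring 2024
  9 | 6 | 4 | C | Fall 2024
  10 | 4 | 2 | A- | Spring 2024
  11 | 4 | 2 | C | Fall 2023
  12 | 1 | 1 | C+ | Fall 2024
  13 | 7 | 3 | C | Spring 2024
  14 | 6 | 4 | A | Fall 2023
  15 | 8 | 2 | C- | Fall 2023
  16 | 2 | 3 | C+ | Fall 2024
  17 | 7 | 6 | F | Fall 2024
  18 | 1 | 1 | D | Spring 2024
SELECT id, semester FROM enrollments WHERE semester = 'Fall 2024'

Execution result:
id | semester
5 | Fall 2024
9 | Fall 2024
12 | Fall 2024
16 | Fall 2024
17 | Fall 2024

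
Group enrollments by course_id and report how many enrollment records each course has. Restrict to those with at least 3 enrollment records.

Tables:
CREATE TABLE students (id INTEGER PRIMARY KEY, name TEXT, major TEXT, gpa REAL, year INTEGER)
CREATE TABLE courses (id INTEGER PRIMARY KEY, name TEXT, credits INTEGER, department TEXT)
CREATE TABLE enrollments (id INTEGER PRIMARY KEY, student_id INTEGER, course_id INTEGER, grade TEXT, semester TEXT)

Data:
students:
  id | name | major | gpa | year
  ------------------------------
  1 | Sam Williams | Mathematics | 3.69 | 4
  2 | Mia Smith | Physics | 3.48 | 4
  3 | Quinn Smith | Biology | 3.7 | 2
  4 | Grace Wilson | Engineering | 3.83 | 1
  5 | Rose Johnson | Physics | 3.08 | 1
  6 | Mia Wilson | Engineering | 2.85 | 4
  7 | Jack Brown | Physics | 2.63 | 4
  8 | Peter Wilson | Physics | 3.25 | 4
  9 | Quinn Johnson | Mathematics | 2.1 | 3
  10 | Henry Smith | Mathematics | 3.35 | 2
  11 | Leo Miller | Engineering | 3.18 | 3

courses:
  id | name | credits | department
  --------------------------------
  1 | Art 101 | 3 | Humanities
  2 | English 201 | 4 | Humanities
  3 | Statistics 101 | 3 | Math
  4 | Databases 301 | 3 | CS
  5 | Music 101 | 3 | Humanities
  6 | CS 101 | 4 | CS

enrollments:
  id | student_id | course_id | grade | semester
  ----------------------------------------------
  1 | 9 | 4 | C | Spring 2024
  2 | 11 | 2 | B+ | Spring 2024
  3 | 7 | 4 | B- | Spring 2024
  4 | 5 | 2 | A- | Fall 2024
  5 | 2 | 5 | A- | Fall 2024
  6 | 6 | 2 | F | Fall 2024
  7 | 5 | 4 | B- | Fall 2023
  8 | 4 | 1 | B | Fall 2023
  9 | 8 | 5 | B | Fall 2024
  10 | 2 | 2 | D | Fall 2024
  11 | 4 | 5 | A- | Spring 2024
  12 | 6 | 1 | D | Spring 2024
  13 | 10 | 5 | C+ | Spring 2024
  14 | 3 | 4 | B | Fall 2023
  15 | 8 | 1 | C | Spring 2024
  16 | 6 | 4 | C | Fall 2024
SELECT course_id, COUNT(*) AS enrollment_count FROM enrollments GROUP BY course_id HAVING COUNT(*) >= 3

Execution result:
course_id | enrollment_count
1 | 3
2 | 4
4 | 5
5 | 4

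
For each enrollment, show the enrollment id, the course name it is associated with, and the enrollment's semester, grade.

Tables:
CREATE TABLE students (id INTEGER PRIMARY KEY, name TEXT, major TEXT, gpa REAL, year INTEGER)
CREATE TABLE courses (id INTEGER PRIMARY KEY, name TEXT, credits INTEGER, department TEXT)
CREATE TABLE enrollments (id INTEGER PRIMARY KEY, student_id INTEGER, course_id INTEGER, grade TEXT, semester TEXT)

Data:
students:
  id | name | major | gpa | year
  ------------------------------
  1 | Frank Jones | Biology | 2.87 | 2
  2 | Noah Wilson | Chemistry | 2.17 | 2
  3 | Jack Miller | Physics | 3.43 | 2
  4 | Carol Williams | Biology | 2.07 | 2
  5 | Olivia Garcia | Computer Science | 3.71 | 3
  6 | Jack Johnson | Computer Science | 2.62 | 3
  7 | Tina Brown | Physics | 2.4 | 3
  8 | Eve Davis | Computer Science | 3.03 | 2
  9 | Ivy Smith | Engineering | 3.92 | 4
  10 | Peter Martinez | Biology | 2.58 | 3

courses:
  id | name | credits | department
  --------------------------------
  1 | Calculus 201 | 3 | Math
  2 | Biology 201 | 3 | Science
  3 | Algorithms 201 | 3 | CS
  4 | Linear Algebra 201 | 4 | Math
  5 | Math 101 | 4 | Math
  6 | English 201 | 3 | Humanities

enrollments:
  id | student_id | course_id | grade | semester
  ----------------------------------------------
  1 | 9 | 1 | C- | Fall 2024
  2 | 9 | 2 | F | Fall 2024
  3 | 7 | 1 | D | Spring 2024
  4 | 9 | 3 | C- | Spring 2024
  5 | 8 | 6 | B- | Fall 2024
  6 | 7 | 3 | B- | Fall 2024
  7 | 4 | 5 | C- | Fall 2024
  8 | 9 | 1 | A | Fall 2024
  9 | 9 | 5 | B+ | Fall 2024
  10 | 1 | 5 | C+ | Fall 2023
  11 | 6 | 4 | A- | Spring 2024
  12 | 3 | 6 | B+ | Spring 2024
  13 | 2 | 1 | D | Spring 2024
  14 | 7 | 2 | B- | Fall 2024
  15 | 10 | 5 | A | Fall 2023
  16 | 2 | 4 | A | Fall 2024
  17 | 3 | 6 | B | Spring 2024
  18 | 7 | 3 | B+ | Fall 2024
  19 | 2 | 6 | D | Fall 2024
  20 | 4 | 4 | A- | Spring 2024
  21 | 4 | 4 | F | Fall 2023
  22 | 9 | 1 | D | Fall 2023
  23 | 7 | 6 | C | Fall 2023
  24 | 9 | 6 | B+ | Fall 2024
SELECT c.id, p.name AS course, c.semester, c.grade FROM enrollments c JOIN courses p ON c.course_id = p.id

Execution result:
id | course | semester | grade
1 | Calculus 201 | Fall 2024 | C-
2 | Biology 201 | Fall 2024 | F
3 | Calculus 201 | Spring 2024 | D
4 | Algorithms 201 | Spring 2024 | C-
5 | English 201 | Fall 2024 | B-
6 | Algorithms 201 | Fall 2024 | B-
7 | Math 101 | Fall 2024 | C-
8 | Calculus 201 | Fall 2024 | A
9 | Math 101 | Fall 2024 | B+
10 | Math 101 | Fall 2023 | C+
11 | Linear Algebra 201 | Spring 2024 | A-
12 | English 201 | Spring 2024 | B+
13 | Calculus 201 | Spring 2024 | D
14 | Biology 201 | Fall 2024 | B-
15 | Math 101 | Fall 2023 | A
16 | Linear Algebra 201 | Fall 2024 | A
17 | English 201 | Spring 2024 | B
18 | Algorithms 201 | Fall 2024 | B+
19 | English 201 | Fall 2024 | D
20 | Linear Algebra 201 | Spring 2024 | A-
21 | Linear Algebra 201 | Fall 2023 | F
22 | Calculus 201 | Fall 2023 | D
23 | English 201 | Fall 2023 | C
24 | English 201 | Fall 2024 | B+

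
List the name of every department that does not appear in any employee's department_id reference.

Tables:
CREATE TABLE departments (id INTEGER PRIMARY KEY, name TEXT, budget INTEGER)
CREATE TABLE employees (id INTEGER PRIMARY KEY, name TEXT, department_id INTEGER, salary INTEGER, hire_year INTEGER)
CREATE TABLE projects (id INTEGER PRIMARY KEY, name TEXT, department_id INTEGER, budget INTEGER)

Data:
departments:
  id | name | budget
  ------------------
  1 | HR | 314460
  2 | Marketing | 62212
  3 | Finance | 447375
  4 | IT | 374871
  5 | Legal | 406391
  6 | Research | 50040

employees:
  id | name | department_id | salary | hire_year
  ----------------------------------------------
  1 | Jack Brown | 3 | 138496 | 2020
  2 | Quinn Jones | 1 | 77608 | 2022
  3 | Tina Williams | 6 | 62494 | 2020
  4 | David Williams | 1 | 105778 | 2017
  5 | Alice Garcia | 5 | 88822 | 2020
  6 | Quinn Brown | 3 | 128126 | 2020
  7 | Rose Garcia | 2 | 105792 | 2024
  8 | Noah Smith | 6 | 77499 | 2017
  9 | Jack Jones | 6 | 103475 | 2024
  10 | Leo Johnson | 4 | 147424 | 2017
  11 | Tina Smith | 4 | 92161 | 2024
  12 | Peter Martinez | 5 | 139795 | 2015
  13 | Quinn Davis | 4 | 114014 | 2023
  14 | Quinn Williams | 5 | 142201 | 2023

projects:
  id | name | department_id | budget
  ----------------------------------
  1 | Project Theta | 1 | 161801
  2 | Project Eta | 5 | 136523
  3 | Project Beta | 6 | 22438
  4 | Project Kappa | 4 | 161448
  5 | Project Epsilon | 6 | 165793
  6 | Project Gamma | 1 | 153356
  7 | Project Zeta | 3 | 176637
SELECT p.name FROM departments p LEFT JOIN employees c ON c.department_id = p.id WHERE c.id IS NULL

Execution result:
(no rows)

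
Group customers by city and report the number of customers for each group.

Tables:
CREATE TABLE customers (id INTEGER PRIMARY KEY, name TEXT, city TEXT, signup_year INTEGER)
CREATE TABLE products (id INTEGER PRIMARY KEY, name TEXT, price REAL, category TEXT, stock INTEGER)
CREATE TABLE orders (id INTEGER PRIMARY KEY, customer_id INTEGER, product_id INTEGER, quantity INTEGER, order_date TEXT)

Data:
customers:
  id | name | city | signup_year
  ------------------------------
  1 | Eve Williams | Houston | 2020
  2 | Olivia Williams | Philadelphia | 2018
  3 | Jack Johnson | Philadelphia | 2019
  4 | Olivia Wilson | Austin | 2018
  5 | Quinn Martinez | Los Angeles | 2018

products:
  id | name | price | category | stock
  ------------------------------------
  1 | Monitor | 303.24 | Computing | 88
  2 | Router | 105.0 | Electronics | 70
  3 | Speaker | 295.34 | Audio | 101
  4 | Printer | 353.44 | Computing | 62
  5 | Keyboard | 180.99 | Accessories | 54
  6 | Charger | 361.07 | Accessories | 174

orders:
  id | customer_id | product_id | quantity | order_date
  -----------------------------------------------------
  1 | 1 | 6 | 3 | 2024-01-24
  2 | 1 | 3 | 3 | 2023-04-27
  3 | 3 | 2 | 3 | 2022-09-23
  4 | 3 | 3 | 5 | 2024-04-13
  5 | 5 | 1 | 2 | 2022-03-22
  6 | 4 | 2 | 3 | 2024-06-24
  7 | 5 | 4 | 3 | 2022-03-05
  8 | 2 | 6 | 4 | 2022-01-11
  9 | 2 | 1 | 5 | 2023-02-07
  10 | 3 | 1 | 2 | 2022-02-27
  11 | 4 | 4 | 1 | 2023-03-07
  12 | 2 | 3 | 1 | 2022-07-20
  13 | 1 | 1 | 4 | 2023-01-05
SELECT city, COUNT(*) AS n FROM customers GROUP BY city

Execution result:
city | n
Austin | 1
Houston | 1
Los Angeles | 1
Philadelphia | 2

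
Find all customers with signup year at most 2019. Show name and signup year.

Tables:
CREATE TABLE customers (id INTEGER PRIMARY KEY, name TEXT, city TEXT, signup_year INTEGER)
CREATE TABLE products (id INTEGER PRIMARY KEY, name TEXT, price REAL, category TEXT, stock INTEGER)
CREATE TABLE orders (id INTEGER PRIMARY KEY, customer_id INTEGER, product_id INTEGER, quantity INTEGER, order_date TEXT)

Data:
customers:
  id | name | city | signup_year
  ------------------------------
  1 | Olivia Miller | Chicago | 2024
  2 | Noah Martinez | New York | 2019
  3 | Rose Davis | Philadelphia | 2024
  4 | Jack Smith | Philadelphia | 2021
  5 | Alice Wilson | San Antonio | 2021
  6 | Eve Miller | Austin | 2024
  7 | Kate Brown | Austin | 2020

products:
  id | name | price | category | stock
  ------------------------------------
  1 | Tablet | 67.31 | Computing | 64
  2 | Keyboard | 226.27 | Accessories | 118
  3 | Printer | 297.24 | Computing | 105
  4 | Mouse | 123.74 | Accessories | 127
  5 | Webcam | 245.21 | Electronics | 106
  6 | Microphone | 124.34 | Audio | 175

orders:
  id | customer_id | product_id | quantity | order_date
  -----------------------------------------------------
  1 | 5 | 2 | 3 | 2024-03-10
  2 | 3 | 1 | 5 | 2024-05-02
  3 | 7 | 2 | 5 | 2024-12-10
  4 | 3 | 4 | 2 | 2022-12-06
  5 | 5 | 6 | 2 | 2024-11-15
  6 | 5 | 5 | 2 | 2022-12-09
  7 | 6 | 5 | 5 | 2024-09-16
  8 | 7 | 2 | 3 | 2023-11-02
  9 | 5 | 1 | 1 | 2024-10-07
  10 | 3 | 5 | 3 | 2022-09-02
SELECT name, signup_year FROM customers WHERE signup_year <= 2019

Execution result:
name | signup_year
Noah Martinez | 2019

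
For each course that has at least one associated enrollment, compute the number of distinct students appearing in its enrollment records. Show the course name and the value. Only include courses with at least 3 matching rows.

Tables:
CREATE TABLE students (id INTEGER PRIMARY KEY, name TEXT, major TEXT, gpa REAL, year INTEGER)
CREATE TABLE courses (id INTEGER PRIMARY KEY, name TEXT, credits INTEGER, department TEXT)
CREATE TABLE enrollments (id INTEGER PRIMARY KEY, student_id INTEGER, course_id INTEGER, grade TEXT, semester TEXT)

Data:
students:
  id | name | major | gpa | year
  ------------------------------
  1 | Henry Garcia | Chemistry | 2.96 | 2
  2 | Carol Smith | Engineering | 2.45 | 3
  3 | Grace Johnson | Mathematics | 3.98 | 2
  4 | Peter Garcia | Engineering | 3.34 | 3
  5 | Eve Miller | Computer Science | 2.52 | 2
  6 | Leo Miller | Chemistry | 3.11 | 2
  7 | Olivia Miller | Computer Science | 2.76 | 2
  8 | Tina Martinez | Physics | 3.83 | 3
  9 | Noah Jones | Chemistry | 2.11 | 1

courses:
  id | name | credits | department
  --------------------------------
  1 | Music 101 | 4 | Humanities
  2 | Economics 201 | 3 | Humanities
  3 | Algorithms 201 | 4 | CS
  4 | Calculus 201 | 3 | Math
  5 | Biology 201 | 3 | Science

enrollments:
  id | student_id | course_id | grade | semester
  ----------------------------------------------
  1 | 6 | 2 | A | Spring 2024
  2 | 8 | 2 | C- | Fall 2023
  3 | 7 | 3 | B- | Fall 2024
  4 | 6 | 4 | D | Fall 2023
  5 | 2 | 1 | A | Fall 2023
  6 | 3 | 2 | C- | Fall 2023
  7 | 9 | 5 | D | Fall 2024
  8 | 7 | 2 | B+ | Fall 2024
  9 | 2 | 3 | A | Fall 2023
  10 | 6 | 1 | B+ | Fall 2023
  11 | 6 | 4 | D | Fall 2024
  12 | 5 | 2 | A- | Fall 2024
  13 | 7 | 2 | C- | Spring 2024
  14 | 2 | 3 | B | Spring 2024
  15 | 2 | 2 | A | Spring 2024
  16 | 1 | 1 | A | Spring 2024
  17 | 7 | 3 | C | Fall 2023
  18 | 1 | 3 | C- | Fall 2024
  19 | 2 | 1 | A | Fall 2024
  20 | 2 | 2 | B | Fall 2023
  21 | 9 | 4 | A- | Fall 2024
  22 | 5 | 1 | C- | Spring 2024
SELECT p.name, COUNT(DISTINCT c.student_id) AS distinct_student_count FROM enrollments c JOIN courses p ON c.course_id = p.id GROUP BY p.id, p.name HAVING COUNT(*) >= 3

Execution result:
name | distinct_student_count
Music 101 | 4
Economics 201 | 6
Algorithms 201 | 3
Calculus 201 | 2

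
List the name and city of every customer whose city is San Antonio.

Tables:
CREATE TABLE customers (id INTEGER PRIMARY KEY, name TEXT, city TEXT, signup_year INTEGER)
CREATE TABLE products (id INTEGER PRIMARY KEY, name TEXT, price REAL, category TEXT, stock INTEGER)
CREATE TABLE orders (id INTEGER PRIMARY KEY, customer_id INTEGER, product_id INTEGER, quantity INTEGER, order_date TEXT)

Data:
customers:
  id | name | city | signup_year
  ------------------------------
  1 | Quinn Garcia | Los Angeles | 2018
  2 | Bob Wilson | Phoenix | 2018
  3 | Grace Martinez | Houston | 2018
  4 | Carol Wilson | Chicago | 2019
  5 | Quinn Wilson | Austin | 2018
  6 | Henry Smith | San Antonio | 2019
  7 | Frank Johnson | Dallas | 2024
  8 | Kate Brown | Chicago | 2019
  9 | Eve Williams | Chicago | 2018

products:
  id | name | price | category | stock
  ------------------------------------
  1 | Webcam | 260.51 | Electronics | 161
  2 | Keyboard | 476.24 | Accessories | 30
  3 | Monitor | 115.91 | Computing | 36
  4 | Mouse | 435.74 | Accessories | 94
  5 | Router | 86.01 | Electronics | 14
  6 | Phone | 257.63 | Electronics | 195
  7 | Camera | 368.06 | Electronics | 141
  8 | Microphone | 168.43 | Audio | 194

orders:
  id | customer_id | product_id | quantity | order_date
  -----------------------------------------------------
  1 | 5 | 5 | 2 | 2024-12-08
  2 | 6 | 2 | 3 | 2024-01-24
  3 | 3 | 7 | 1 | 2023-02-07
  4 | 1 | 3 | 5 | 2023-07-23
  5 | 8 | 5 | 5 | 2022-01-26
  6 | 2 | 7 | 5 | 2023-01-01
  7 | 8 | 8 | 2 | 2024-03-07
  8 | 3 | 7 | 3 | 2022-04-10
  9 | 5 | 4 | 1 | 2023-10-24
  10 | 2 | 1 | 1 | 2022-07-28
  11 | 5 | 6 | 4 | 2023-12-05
SELECT name, city FROM customers WHERE city = 'San Antonio'

Execution result:
name | city
Henry Smith | San Antonio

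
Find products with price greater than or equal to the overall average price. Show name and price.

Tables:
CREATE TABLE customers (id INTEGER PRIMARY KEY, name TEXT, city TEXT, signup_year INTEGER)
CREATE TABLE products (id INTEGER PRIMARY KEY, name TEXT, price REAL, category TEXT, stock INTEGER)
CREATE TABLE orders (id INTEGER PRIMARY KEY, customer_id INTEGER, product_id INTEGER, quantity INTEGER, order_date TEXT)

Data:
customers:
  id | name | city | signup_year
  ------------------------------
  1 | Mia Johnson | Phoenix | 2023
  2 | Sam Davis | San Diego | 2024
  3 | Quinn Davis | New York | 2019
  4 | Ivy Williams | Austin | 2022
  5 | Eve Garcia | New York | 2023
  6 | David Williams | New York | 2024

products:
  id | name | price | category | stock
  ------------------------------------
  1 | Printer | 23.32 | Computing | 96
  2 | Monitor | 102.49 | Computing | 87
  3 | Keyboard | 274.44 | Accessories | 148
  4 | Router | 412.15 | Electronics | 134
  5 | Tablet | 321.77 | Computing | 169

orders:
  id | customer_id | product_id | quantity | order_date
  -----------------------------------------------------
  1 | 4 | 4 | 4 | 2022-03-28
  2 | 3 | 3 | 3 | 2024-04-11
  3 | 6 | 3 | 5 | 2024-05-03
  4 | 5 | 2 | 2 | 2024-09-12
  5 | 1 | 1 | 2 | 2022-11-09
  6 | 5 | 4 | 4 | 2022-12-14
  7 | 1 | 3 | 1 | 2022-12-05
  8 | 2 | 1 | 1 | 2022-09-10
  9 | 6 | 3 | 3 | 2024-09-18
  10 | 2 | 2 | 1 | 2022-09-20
SELECT name, price FROM products WHERE price >= (SELECT AVG(price) FROM products)

Execution result:
name | price
Keyboard | 274.44
Router | 412.15
Tablet | 321.77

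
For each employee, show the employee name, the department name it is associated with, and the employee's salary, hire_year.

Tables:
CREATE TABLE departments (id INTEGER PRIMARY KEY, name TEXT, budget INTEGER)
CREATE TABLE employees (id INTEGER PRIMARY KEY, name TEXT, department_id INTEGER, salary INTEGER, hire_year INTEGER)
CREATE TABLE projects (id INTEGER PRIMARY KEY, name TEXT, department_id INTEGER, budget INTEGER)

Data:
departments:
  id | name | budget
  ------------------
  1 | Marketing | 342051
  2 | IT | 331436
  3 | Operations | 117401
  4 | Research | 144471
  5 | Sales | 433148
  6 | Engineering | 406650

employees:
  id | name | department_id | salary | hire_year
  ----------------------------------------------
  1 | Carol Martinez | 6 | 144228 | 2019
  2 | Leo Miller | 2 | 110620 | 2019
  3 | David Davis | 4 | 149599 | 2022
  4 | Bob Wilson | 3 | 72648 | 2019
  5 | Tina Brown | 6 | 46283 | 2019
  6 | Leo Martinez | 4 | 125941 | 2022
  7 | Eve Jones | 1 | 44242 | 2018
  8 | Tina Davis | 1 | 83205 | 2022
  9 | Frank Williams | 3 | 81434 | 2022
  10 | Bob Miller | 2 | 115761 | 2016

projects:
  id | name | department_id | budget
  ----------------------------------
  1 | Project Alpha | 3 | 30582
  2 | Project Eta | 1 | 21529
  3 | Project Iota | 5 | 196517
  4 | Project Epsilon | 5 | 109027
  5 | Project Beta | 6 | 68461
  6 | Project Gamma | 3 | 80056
SELECT c.name, p.name AS department, c.salary, c.hire_year FROM employees c JOIN departments p ON c.department_id = p.id

Execution result:
name | department | salary | hire_year
Carol Martinez | Engineering | 144228 | 2019
Leo Miller | IT | 110620 | 2019
David Davis | Research | 149599 | 2022
Bob Wilson | Operations | 72648 | 2019
Tina Brown | Engineering | 46283 | 2019
Leo Martinez | Research | 125941 | 2022
Eve Jones | Marketing | 44242 | 2018
Tina Davis | Marketing | 83205 | 2022
Frank Williams | Operations | 81434 | 2022
Bob Miller | IT | 115761 | 2016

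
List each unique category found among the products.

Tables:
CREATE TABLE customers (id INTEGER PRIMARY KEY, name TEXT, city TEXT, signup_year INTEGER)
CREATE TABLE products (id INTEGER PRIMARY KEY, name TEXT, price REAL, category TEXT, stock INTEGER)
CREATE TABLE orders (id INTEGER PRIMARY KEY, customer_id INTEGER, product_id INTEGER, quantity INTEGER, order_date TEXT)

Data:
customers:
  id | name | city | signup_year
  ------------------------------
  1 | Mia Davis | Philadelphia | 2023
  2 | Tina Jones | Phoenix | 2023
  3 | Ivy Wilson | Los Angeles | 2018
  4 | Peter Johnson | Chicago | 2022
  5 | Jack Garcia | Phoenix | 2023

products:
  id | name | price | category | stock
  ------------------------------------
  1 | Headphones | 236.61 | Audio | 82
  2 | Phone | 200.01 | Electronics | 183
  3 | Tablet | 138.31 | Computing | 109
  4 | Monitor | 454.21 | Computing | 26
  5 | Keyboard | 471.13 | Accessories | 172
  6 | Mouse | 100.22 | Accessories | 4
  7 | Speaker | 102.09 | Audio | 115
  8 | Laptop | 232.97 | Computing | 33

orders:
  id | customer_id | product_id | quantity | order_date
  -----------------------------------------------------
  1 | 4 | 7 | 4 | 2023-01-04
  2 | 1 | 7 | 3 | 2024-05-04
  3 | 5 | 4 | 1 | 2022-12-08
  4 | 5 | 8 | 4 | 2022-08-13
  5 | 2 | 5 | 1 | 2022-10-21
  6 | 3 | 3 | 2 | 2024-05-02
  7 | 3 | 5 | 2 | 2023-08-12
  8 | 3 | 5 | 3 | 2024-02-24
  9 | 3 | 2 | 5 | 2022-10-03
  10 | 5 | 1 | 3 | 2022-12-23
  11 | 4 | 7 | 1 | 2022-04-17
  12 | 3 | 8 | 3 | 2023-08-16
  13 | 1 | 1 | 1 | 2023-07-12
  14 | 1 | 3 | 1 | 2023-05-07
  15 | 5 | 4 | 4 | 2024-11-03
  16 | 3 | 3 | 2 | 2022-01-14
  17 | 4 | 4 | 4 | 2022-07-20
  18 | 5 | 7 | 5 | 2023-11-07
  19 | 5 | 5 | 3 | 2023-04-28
SELECT DISTINCT category FROM products

Execution result:
category
Audio
Electronics
Computing
Accessories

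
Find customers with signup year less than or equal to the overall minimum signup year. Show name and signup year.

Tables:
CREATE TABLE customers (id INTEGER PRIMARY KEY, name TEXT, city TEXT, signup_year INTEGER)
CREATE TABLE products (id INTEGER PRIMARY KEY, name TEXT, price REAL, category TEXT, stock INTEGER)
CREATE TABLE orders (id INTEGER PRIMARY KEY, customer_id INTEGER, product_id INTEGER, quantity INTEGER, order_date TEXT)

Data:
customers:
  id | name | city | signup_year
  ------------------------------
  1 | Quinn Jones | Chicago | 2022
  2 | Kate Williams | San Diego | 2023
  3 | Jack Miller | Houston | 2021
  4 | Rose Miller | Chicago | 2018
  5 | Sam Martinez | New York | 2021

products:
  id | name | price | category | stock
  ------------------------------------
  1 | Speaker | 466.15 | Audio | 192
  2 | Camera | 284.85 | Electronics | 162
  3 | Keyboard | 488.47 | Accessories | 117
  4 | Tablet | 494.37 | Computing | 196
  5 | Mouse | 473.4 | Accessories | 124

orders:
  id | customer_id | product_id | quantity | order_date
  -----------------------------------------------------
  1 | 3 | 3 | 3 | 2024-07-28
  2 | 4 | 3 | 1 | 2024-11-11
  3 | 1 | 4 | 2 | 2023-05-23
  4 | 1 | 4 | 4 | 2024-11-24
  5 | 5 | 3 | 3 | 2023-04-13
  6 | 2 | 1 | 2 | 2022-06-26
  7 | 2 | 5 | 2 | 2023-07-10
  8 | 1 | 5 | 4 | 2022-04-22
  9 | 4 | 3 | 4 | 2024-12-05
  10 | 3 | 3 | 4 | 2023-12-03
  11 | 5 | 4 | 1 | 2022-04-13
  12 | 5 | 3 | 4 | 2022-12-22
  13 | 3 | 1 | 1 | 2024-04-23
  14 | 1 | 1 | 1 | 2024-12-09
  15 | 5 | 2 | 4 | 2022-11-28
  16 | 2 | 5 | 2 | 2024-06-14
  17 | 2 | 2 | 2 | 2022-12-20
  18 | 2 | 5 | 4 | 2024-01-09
SELECT name, signup_year FROM customers WHERE signup_year <= (SELECT MIN(signup_year) FROM customers)

Execution result:
name | signup_year
Rose Miller | 2018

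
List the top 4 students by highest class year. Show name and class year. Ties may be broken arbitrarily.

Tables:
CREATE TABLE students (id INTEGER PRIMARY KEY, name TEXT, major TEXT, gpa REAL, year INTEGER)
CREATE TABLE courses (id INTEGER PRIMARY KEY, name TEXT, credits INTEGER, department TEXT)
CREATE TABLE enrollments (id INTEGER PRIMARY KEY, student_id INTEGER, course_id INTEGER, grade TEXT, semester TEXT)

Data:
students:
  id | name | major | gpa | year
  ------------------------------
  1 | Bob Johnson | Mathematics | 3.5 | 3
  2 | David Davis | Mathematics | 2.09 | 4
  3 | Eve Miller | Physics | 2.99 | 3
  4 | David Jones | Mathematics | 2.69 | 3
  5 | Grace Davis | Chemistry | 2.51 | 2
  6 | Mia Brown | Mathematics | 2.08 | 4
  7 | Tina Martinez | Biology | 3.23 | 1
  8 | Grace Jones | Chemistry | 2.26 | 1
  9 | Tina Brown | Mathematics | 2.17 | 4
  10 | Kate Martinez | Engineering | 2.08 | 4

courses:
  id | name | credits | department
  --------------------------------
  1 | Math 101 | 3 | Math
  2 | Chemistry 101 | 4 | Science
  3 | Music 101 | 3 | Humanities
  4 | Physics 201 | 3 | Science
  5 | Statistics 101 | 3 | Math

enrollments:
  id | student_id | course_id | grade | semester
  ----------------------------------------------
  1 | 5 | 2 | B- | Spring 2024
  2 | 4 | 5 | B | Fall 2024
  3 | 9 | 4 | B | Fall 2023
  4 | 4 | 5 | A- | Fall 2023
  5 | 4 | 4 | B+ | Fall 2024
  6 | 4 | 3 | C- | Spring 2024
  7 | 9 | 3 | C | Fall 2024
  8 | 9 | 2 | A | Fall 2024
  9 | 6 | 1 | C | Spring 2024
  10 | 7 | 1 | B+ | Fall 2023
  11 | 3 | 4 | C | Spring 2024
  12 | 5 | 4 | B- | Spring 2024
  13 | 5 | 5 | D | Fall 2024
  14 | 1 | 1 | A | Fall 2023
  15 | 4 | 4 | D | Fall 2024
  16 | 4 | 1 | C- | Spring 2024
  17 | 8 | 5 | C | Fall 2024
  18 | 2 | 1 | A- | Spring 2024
SELECT name, year FROM students ORDER BY year DESC LIMIT 4

Execution result:
name | year
David Davis | 4
Mia Brown | 4
Tina Brown | 4
Kate Martinez | 4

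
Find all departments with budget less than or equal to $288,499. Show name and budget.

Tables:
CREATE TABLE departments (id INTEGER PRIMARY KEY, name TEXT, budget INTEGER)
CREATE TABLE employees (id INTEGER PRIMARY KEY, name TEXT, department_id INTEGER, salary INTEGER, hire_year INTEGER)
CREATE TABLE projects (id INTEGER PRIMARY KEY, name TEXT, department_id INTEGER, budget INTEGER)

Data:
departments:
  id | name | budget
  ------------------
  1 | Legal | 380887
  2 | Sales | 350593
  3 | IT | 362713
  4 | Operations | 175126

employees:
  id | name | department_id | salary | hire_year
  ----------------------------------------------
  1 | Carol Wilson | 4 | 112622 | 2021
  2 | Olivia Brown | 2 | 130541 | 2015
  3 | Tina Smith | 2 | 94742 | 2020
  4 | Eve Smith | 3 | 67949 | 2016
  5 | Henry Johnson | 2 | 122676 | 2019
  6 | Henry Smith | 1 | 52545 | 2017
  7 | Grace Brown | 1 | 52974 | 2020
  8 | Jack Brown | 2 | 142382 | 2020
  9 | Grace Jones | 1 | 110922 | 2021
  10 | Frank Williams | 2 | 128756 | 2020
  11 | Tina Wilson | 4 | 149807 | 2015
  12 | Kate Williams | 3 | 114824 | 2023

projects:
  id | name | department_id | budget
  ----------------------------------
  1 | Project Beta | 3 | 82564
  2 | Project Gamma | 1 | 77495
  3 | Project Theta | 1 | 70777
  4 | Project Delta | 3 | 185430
SELECT name, budget FROM departments WHERE budget <= 288499

Execution result:
name | budget
Operations | 175126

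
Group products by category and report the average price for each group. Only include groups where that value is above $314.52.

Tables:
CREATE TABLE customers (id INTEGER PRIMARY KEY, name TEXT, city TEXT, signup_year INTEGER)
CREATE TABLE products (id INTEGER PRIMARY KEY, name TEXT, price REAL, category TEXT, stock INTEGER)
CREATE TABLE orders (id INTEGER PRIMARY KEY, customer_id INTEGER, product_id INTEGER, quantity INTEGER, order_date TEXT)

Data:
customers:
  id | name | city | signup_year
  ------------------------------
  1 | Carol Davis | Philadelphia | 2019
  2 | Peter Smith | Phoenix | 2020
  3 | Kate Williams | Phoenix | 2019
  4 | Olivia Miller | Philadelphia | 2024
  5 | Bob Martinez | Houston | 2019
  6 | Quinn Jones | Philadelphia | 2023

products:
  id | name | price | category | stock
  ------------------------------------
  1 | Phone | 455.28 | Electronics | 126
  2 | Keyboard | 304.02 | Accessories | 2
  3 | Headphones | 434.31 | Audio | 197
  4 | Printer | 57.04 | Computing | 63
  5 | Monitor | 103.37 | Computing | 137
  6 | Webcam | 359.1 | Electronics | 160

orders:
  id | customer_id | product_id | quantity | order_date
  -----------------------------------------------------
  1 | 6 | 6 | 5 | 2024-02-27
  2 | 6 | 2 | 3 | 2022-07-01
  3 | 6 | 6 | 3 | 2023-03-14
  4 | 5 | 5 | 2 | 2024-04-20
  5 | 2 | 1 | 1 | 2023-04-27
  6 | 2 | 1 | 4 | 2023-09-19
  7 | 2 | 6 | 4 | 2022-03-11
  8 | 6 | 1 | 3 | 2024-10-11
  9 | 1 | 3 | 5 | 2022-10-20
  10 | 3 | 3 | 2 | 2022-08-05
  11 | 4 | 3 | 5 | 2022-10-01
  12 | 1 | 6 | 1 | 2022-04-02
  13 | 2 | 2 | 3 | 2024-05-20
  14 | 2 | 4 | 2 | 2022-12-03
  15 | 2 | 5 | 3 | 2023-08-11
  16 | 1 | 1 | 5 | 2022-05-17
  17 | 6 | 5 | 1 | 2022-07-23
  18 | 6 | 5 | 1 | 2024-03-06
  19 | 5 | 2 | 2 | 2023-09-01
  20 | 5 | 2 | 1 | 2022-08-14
SELECT category, AVG(price) AS avg_price FROM products GROUP BY category HAVING AVG(price) > 314.52

Execution result:
category | avg_price
Audio | 434.31
Electronics | 407.19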